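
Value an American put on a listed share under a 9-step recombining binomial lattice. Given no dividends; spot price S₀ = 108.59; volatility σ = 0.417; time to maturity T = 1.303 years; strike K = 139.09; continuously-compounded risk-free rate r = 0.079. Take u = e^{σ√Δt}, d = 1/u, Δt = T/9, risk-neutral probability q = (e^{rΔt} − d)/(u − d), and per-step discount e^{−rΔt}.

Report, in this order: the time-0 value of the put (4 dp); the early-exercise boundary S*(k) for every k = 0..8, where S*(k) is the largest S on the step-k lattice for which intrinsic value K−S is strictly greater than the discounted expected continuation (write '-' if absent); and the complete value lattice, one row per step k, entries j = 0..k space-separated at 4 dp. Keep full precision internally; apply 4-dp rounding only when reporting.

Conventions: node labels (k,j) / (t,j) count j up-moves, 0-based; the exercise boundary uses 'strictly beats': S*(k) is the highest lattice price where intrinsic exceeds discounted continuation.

Δt=0.14478, u=1.17195, d=0.85328, q=0.49651, disc=e^(-rΔt)=0.98863
k=9 terminal: V=max(K-S,0) → 113.0515 103.3272 89.9711 71.6271 46.4323 11.8282 0.0000 0.0000 0.0000 0.0000
k=8: j=0 S=30.5157 intr=108.5743 cont=106.9925 V=108.5743[EX]; j=1 S=41.9122 intr=97.1778 cont=95.5960 V=97.1778[EX]; j=2 S=57.5648 intr=81.5252 cont=79.9435 V=81.5252[EX]; j=3 S=79.0630 intr=60.0270 cont=58.4452 V=60.0270[EX]; j=4 S=108.5900 intr=30.5000 cont=28.9182 V=30.5000[EX]; j=5 S=149.1442 intr=0.0000 cont=5.8876 V=5.8876[hold]; j=6 S=204.8438 intr=0.0000 cont=0.0000 V=0.0000[hold]; j=7 S=281.3451 intr=0.0000 cont=0.0000 V=0.0000[hold]; j=8 S=386.4168 intr=0.0000 cont=0.0000 V=0.0000[hold]  S*(8)=108.5900
k=7: j=0 S=35.7628 intr=103.3272 cont=101.7454 V=103.3272[EX]; j=1 S=49.1189 intr=89.9711 cont=88.3893 V=89.9711[EX]; j=2 S=67.4629 intr=71.6271 cont=70.0453 V=71.6271[EX]; j=3 S=92.6577 intr=46.4323 cont=44.8505 V=46.4323[EX]; j=4 S=127.2618 intr=11.8282 cont=18.0717 V=18.0717[hold]; j=5 S=174.7892 intr=0.0000 cont=2.9306 V=2.9306[hold]; j=6 S=240.0663 intr=0.0000 cont=0.0000 V=0.0000[hold]; j=7 S=329.7218 intr=0.0000 cont=0.0000 V=0.0000[hold]  S*(7)=92.6577
k=6: j=0 S=41.9122 intr=97.1778 cont=95.5960 V=97.1778[EX]; j=1 S=57.5648 intr=81.5252 cont=79.9435 V=81.5252[EX]; j=2 S=79.0630 intr=60.0270 cont=58.4452 V=60.0270[EX]; j=3 S=108.5900 intr=30.5000 cont=31.9830 V=31.9830[hold]; j=4 S=149.1442 intr=0.0000 cont=10.4339 V=10.4339[hold]; j=5 S=204.8438 intr=0.0000 cont=1.4587 V=1.4587[hold]; j=6 S=281.3451 intr=0.0000 cont=0.0000 V=0.0000[hold]  S*(6)=79.0630
k=5: j=0 S=49.1189 intr=89.9711 cont=88.3893 V=89.9711[EX]; j=1 S=67.4629 intr=71.6271 cont=70.0453 V=71.6271[EX]; j=2 S=92.6577 intr=46.4323 cont=45.5785 V=46.4323[EX]; j=3 S=127.2618 intr=11.8282 cont=21.0415 V=21.0415[hold]; j=4 S=174.7892 intr=0.0000 cont=5.9097 V=5.9097[hold]; j=5 S=240.0663 intr=0.0000 cont=0.7261 V=0.7261[hold]  S*(5)=92.6577
k=4: j=0 S=57.5648 intr=81.5252 cont=79.9435 V=81.5252[EX]; j=1 S=79.0630 intr=60.0270 cont=58.4452 V=60.0270[EX]; j=2 S=108.5900 intr=30.5000 cont=33.4408 V=33.4408[hold]; j=3 S=149.1442 intr=0.0000 cont=13.3745 V=13.3745[hold]; j=4 S=204.8438 intr=0.0000 cont=3.2980 V=3.2980[hold]  S*(4)=79.0630
k=3: j=0 S=67.4629 intr=71.6271 cont=70.0453 V=71.6271[EX]; j=1 S=92.6577 intr=46.4323 cont=46.2940 V=46.4323[EX]; j=2 S=127.2618 intr=11.8282 cont=23.2106 V=23.2106[hold]; j=3 S=174.7892 intr=0.0000 cont=8.2762 V=8.2762[hold]  S*(3)=92.6577
k=2: j=0 S=79.0630 intr=60.0270 cont=58.4452 V=60.0270[EX]; j=1 S=108.5900 intr=30.5000 cont=34.5055 V=34.5055[hold]; j=2 S=149.1442 intr=0.0000 cont=15.6158 V=15.6158[hold]  S*(2)=79.0630
k=1: j=0 S=92.6577 intr=46.4323 cont=46.8167 V=46.8167[hold]; j=1 S=127.2618 intr=11.8282 cont=24.8408 V=24.8408[hold]  S*(1)=-
k=0: j=0 S=108.5900 intr=30.5000 cont=35.4970 V=35.4970[hold]  S*(0)=-

price = 35.4970
boundary = - - 79.0630 92.6577 79.0630 92.6577 79.0630 92.6577 108.5900
tree:
35.4970
46.8167 24.8408
60.0270 34.5055 15.6158
71.6271 46.4323 23.2106 8.2762
81.5252 60.0270 33.4408 13.3745 3.2980
89.9711 71.6271 46.4323 21.0415 5.9097 0.7261
97.1778 81.5252 60.0270 31.9830 10.4339 1.4587 0.0000
103.3272 89.9711 71.6271 46.4323 18.0717 2.9306 0.0000 0.0000
108.5743 97.1778 81.5252 60.0270 30.5000 5.8876 0.0000 0.0000 0.0000
113.0515 103.3272 89.9711 71.6271 46.4323 11.8282 0.0000 0.0000 0.0000 0.0000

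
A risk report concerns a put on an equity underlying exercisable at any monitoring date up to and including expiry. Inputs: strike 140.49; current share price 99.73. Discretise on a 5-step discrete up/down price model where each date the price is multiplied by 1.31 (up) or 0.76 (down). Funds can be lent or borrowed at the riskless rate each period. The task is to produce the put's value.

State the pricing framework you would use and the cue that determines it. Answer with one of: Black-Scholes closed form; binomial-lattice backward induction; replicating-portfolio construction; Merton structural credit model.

framework: binomial-lattice backward induction

Key observation: the exercise right at every one of the 5 steps is what matters: each node needs max(140.49 − S, continuation), which only the stepwise tree valuation starting from spot 99.73 delivers.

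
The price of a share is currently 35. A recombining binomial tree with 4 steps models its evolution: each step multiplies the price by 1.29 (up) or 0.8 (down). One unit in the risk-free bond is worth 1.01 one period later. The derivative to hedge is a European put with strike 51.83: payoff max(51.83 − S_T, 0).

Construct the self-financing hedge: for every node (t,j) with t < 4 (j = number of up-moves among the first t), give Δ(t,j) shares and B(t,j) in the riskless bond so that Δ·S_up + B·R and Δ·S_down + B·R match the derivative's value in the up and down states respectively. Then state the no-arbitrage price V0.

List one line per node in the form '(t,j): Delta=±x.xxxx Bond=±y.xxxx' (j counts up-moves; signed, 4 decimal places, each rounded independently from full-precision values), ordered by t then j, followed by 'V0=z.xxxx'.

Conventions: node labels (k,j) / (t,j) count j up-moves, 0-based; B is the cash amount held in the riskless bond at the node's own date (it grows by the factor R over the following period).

Since d<R<u, set p* = (R−d)/(u−d) = 0.4286; price each node as the discounted p*-expectation of its children.
Expiry values: V(4,0)=37.4940, V(4,1)=28.7132, V(4,2)=14.5542, V(4,3)=0.0000, V(4,4)=0.0000
(3,0): S=17.9200. Δ = (V_up−V_dn)/(S_up−S_dn) = (28.7132−37.4940)/(23.1168−14.3360) = -1.0000. V = [p*·28.7132 + (1−p*)·37.4940]/1.01 = 33.3968. B = V − Δ·S = 51.3168.
(3,1): S=28.8960. Δ = (V_up−V_dn)/(S_up−S_dn) = (14.5542−28.7132)/(37.2758−23.1168) = -1.0000. V = [p*·14.5542 + (1−p*)·28.7132]/1.01 = 22.4208. B = V − Δ·S = 51.3168.
(3,2): S=46.5948. Δ = (V_up−V_dn)/(S_up−S_dn) = (0.0000−14.5542)/(60.1073−37.2758) = -0.6375. V = [p*·0.0000 + (1−p*)·14.5542]/1.01 = 8.2343. B = V − Δ·S = 37.9367.
(3,3): S=75.1341. Δ = (V_up−V_dn)/(S_up−S_dn) = (0.0000−0.0000)/(96.9230−60.1073) = 0.0000. V = [p*·0.0000 + (1−p*)·0.0000]/1.01 = 0.0000. B = V − Δ·S = 0.0000.
(2,0): S=22.4000. Δ = (V_up−V_dn)/(S_up−S_dn) = (22.4208−33.3968)/(28.8960−17.9200) = -1.0000. V = [p*·22.4208 + (1−p*)·33.3968]/1.01 = 28.4087. B = V − Δ·S = 50.8087.
(2,1): S=36.1200. Δ = (V_up−V_dn)/(S_up−S_dn) = (8.2343−22.4208)/(46.5948−28.8960) = -0.8016. V = [p*·8.2343 + (1−p*)·22.4208]/1.01 = 16.1791. B = V − Δ·S = 45.1312.
(2,2): S=58.2435. Δ = (V_up−V_dn)/(S_up−S_dn) = (0.0000−8.2343)/(75.1341−46.5948) = -0.2885. V = [p*·0.0000 + (1−p*)·8.2343]/1.01 = 4.6587. B = V − Δ·S = 21.4635.
(1,0): S=28.0000. Δ = (V_up−V_dn)/(S_up−S_dn) = (16.1791−28.4087)/(36.1200−22.4000) = -0.8914. V = [p*·16.1791 + (1−p*)·28.4087]/1.01 = 22.9381. B = V − Δ·S = 47.8965.
(1,1): S=45.1500. Δ = (V_up−V_dn)/(S_up−S_dn) = (4.6587−16.1791)/(58.2435−36.1200) = -0.5207. V = [p*·4.6587 + (1−p*)·16.1791]/1.01 = 11.1305. B = V − Δ·S = 34.6415.
(0,0): S=35.0000. Δ = (V_up−V_dn)/(S_up−S_dn) = (11.1305−22.9381)/(45.1500−28.0000) = -0.6885. V = [p*·11.1305 + (1−p*)·22.9381]/1.01 = 17.7007. B = V − Δ·S = 41.7978.
As a check, the time-0 holding Δ(0,0)·S0 + B(0,0) comes to 17.7007 — exactly V0.

(0,0): Delta=-0.6885 Bond=41.7978
(1,0): Delta=-0.8914 Bond=47.8965
(1,1): Delta=-0.5207 Bond=34.6415
(2,0): Delta=-1.0000 Bond=50.8087
(2,1): Delta=-0.8016 Bond=45.1312
(2,2): Delta=-0.2885 Bond=21.4635
(3,0): Delta=-1.0000 Bond=51.3168
(3,1): Delta=-1.0000 Bond=51.3168
(3,2): Delta=-0.6375 Bond=37.9367
(3,3): Delta=0.0000 Bond=0.0000
V0=17.7007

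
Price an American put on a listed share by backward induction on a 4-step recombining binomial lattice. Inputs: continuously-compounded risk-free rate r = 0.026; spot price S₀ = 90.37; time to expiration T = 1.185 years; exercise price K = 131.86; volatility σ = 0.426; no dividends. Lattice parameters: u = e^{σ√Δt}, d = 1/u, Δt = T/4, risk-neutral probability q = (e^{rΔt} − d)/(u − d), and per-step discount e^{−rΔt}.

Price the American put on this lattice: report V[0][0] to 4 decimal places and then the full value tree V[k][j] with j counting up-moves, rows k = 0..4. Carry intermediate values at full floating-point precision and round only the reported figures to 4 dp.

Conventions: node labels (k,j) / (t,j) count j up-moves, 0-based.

price = 45.1895
tree:
45.1895
60.1919 28.2554
75.0235 42.4695 11.9658
86.7857 60.1919 22.2814 0.0000
96.1138 75.0235 41.4900 0.0000 0.0000

Δt=0.29625  u=1.26095  d=0.79305  q=0.45882  discount=0.99233
step 4 (expiry): payoffs max(K−S,0) = 96.1138 75.0235 41.4900 0.0000 0.0000
k=3: (k=3,j=0): S=45.0743, K−S=86.7857, hold=85.7740 ⇒ V=86.7857 exercise | (k=3,j=1): S=71.6681, K−S=60.1919, hold=59.1802 ⇒ V=60.1919 exercise | (k=3,j=2): S=113.9522, K−S=17.9078, hold=22.2814 ⇒ V=22.2814 continue | (k=3,j=3): S=181.1840, K−S=0.0000, hold=0.0000 ⇒ V=0.0000 continue
k=2: (k=2,j=0): S=56.8365, K−S=75.0235, hold=74.0118 ⇒ V=75.0235 exercise | (k=2,j=1): S=90.3700, K−S=41.4900, hold=42.4695 ⇒ V=42.4695 continue | (k=2,j=2): S=143.6883, K−S=0.0000, hold=11.9658 ⇒ V=11.9658 continue
k=1: (k=1,j=0): S=71.6681, K−S=60.1919, hold=59.6262 ⇒ V=60.1919 exercise | (k=1,j=1): S=113.9522, K−S=17.9078, hold=28.2554 ⇒ V=28.2554 continue
k=0: (k=0,j=0): S=90.3700, K−S=41.4900, hold=45.1895 ⇒ V=45.1895 continue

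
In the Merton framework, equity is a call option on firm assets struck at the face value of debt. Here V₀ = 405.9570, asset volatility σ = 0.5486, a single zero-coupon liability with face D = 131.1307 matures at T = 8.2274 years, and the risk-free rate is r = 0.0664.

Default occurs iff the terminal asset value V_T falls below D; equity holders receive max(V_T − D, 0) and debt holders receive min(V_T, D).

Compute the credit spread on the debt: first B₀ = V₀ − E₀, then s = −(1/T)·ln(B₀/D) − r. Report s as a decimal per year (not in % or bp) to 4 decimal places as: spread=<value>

Work the structural quantities from V₀ = 405.9570 against face 131.1307:
d₁ = [ln(V₀/D) + (r + σ²/2)T] / (σ√T)
   = [ln(405.9570/131.1307) + (0.0664 + 0.5·0.5486²)·8.2274] / (0.5486·√8.2274)
   = [1.130053 + 1.784367] / 1.573574 = 1.852102
d₂ = d₁ − σ√T = 1.852102 − 1.573574 = 0.278528
N(d₁) = 0.967994,  N(d₂) = 0.609697,  e^(−rT) = 0.579089
E₀ = V₀·N(d₁) − D·e^(−rT)·N(d₂)
   = 405.9570·0.967994 − 131.1307·0.579089·0.609697 = 346.665991
B₀ = V₀ − E₀ = 405.9570 − 346.665991 = 59.291009
spread = −(1/T)·ln(B₀/D) − r = −(1/8.2274)·ln(59.291009/131.1307) − 0.0664 = 0.03007481

spread=0.0301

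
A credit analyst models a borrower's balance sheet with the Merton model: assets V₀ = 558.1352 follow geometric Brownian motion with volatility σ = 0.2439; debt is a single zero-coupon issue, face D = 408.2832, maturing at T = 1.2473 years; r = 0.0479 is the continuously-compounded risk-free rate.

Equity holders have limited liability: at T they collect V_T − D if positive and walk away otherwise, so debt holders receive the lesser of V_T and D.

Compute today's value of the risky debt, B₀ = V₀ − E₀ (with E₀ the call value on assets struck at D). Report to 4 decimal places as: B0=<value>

B0=379.6632

Equity is a call on the firm's assets struck at D = 408.2832:
d₁ = [ln(V₀/D) + (r + σ²/2)T] / (σ√T)
   = [ln(558.1352/408.2832) + (0.0479 + 0.5·0.2439²)·1.2473] / (0.2439·√1.2473)
   = [0.312640 + 0.096845] / 0.272394 = 1.503283
d₂ = d₁ − σ√T = 1.503283 − 0.272394 = 1.230889
N(d₁) = 0.933617,  N(d₂) = 0.890818,  e^(−rT) = 0.942004
E₀ = V₀·N(d₁) − D·e^(−rT)·N(d₂)
   = 558.1352·0.933617 − 408.2832·0.942004·0.890818 = 178.471990
B₀ = V₀ − E₀ = 558.1352 − 178.471990 = 379.663210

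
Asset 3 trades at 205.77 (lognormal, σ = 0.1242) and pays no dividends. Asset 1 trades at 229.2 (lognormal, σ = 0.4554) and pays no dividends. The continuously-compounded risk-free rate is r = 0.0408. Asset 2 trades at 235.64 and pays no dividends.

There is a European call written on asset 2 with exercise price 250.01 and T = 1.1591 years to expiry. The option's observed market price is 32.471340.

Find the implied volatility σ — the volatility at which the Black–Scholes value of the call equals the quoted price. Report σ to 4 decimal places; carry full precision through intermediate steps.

sigma = 0.3344

At σ = 0.3344 the Black–Scholes value reproduces the quote:
σ√T = 0.3344·√1.1591 = 0.360020
d₁ = (ln(S/K) + (r+σ²/2)T) / (σ√T) = (ln(235.64/250.01) + (0.0408+0.3344²/2)·1.1591) / 0.360020 = (-0.059196 + 0.112099) / 0.360020 = 0.146944
d₂ = d₁ − σ√T = 0.146944 − 0.360020 = -0.213076
e^{−rT} = 0.953810
N(d₁) = 0.558412,  N(d₂) = 0.415634
V = S·N(d₁) − K·e^{−rT}·N(d₂) = 131.584182 − 99.112842 = 32.471340 (the quoted price), and the Black–Scholes price is strictly increasing in σ, so σ is unique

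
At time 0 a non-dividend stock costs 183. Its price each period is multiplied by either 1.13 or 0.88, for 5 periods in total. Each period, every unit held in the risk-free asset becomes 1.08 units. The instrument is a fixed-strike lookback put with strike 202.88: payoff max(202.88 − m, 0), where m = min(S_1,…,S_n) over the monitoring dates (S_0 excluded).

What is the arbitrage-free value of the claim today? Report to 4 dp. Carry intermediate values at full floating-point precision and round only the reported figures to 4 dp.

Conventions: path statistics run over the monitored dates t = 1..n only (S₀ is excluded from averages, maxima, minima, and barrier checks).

price = 9.8838

Under the martingale measure an up-move has probability p* = 0.8000; value the claim as the probability-weighted average of per-path payoffs, discounted 5 periods at R = 1.08.
Enumerate all 2^5 = 32 price paths (U = up ×1.13, D = down ×0.88); each path with k up-moves has probability p*^k·(1−p*)^(5−k).
DDDDD: m=96.5749, payoff=106.3051, prob=0.000320
UDDDD: m=124.0110, payoff=78.8690, prob=0.001280
DUDDD: m=124.0110, payoff=78.8690, prob=0.001280
UUDDD: m=159.2414, payoff=43.6386, prob=0.005120
DDUDD: m=124.0110, payoff=78.8690, prob=0.001280
UDUDD: m=159.2414, payoff=43.6386, prob=0.005120
DUUDD: m=159.2414, payoff=43.6386, prob=0.005120
UUUDD: m=204.4804, payoff=0.0000, prob=0.020480
DDDUD: m=124.0110, payoff=78.8690, prob=0.001280
UDDUD: m=159.2414, payoff=43.6386, prob=0.005120
DUDUD: m=159.2414, payoff=43.6386, prob=0.005120
UUDUD: m=204.4804, payoff=0.0000, prob=0.020480
DDUUD: m=141.7152, payoff=61.1648, prob=0.005120
UDUUD: m=181.9752, payoff=20.9048, prob=0.020480
DUUUD: m=161.0400, payoff=41.8400, prob=0.020480
UUUUD: m=206.7900, payoff=0.0000, prob=0.081920
DDDDU: m=109.7443, payoff=93.1357, prob=0.001280
UDDDU: m=140.9216, payoff=61.9584, prob=0.005120
DUDDU: m=140.9216, payoff=61.9584, prob=0.005120
UUDDU: m=180.9561, payoff=21.9239, prob=0.020480
DDUDU: m=140.9216, payoff=61.9584, prob=0.005120
UDUDU: m=180.9561, payoff=21.9239, prob=0.020480
DUUDU: m=161.0400, payoff=41.8400, prob=0.020480
UUUDU: m=206.7900, payoff=0.0000, prob=0.081920
DDDUU: m=124.7094, payoff=78.1706, prob=0.005120
UDDUU: m=160.1382, payoff=42.7418, prob=0.020480
DUDUU: m=160.1382, payoff=42.7418, prob=0.020480
UUDUU: m=205.6320, payoff=0.0000, prob=0.081920
DDUUU: m=141.7152, payoff=61.1648, prob=0.020480
UDUUU: m=181.9752, payoff=20.9048, prob=0.081920
DUUUU: m=161.0400, payoff=41.8400, prob=0.081920
UUUUU: m=206.7900, payoff=0.0000, prob=0.327680
Price = Σ prob·payoff / R^5 = 14.522580 / 1.469328 = 9.8838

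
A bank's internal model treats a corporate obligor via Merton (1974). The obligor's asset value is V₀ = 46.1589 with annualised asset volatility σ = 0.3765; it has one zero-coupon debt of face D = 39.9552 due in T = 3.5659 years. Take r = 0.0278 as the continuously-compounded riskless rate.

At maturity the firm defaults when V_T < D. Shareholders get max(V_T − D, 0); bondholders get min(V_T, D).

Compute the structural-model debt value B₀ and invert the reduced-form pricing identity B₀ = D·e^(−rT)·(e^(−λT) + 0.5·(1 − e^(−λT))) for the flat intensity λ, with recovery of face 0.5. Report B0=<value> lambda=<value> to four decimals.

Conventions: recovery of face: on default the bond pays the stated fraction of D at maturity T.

Apply the equity-as-call identities (strike 39.9552, horizon 3.5659 years):
d₁ = [ln(V₀/D) + (r + σ²/2)T] / (σ√T)
   = [ln(46.1589/39.9552) + (0.0278 + 0.5·0.3765²)·3.5659] / (0.3765·√3.5659)
   = [0.144331 + 0.351869] / 0.710967 = 0.697923
d₂ = d₁ − σ√T = 0.697923 − 0.710967 = -0.013044
N(d₁) = 0.757387,  N(d₂) = 0.494796,  e^(−rT) = 0.905623
E₀ = V₀·N(d₁) − D·e^(−rT)·N(d₂)
   = 46.1589·0.757387 − 39.9552·0.905623·0.494796 = 17.056283
B₀ = V₀ − E₀ = 46.1589 − 17.056283 = 29.102617
e^(−λT) = (B₀·e^(rT)/D − 0.5)/(1 − 0.5) = (29.1026·1.104212/39.9552 − 0.5)/0.5 = 0.60857371
λ = −ln(0.60857371)/3.5659 = 0.139274

B0=29.1026 lambda=0.1393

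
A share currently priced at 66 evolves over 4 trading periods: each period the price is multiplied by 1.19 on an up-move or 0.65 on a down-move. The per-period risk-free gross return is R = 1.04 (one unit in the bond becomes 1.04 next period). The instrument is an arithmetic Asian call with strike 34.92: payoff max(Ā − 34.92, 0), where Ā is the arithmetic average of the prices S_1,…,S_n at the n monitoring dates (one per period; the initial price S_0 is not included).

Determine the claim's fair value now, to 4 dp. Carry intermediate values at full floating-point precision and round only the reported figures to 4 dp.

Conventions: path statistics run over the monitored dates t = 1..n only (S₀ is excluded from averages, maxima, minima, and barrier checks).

price = 32.6322

No-arbitrage gives p* = (R−d)/(u−d) = 0.7222: enumerate every path, weight its payoff by its p*-probability, and discount by R^4.
Enumerate all 2^4 = 16 price paths (U = up ×1.19, D = down ×0.65); each path with k up-moves has probability p*^k·(1−p*)^(4−k).
DDDD: Ā=25.1729, payoff=0.0000, prob=0.005954
UDDD: Ā=46.0858, payoff=11.1658, prob=0.015480
DUDD: Ā=37.1758, payoff=2.2558, prob=0.015480
UUDD: Ā=68.0603, payoff=33.1403, prob=0.040247
DDUD: Ā=31.3843, payoff=0.0000, prob=0.015480
UDUD: Ā=57.4574, payoff=22.5374, prob=0.040247
DUUD: Ā=48.5474, payoff=13.6274, prob=0.040247
UUUD: Ā=88.8791, payoff=53.9591, prob=0.104643
DDDU: Ā=27.6198, payoff=0.0000, prob=0.015480
UDDU: Ā=50.5655, payoff=15.6455, prob=0.040247
DUDU: Ā=41.6555, payoff=6.7355, prob=0.040247
UUDU: Ā=76.2617, payoff=41.3417, prob=0.104643
DDUU: Ā=35.8640, payoff=0.9440, prob=0.040247
UDUU: Ā=65.6588, payoff=30.7388, prob=0.104643
DUUU: Ā=56.7488, payoff=21.8288, prob=0.104643
UUUU: Ā=103.8939, payoff=68.9739, prob=0.272072
Price = Σ prob·payoff / R^4 = 38.175090 / 1.169859 = 32.6322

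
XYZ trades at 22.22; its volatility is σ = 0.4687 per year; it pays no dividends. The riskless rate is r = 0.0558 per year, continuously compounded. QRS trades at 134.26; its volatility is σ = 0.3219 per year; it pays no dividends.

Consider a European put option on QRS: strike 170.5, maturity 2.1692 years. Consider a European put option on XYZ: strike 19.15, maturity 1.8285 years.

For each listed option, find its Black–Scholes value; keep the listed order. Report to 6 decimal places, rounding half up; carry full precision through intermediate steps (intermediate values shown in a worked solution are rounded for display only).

price(QRS put K=170.5) = 35.939591
price(XYZ put K=19.15) = 2.813695

[QRS put K=170.5]
σ√T = 0.3219·√2.1692 = 0.474101
d₁ = (ln(S/K) + (r+σ²/2)T) / (σ√T) = (ln(134.26/170.5) + (0.0558+0.3219²/2)·2.1692) / 0.474101 = (-0.238957 + 0.233427) / 0.474101 = -0.011664
d₂ = d₁ − σ√T = -0.011664 − 0.474101 = -0.485765
e^{−rT} = 0.885997
N(−d₁) = 0.504653,  N(−d₂) = 0.686433
price = K·e^{−rT}·N(−d₂) − S·N(−d₁) = 103.694321 − 67.754730 = 35.939591
[XYZ put K=19.15]
σ√T = 0.4687·√1.8285 = 0.633786
d₁ = (ln(S/K) + (r+σ²/2)T) / (σ√T) = (ln(22.22/19.15) + (0.0558+0.4687²/2)·1.8285) / 0.633786 = (0.148690 + 0.302872) / 0.633786 = 0.712485
d₂ = d₁ − σ√T = 0.712485 − 0.633786 = 0.078699
e^{−rT} = 0.903002
N(−d₁) = 0.238082,  N(−d₂) = 0.468636
price = K·e^{−rT}·N(−d₂) − S·N(−d₁) = 8.103886 − 5.290191 = 2.813695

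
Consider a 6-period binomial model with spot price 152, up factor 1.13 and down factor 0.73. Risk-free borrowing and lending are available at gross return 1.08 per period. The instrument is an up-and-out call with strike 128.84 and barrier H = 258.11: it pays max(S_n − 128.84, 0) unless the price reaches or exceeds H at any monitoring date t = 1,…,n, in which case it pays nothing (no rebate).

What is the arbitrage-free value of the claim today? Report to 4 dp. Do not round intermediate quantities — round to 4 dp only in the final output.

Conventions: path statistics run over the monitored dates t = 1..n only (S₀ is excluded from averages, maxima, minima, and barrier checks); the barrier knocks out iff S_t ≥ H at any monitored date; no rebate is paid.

price = 15.5511

Risk-neutral up-probability p* = (R−d)/(u−d) = (1.08−0.73)/(1.13−0.73) = 0.8750; the claim prices as the p*-weighted sum of path payoffs discounted by R^6.
Enumerate all 2^6 = 64 price paths (U = up ×1.13, D = down ×0.73); each path with k up-moves has probability p*^k·(1−p*)^(6−k).
DDDDDD: M=110.9600, payoff=0.0000, prob=0.000004
UDDDDD: M=171.7600, payoff=0.0000, prob=0.000027
DUDDDD: M=125.3848, payoff=0.0000, prob=0.000027
UUDDDD: M=194.0888, payoff=0.0000, prob=0.000187
DDUDDD: M=110.9600, payoff=0.0000, prob=0.000027
UDUDDD: M=171.7600, payoff=0.0000, prob=0.000187
DUUDDD: M=141.6848, payoff=0.0000, prob=0.000187
UUUDDD: M=219.3203, payoff=0.0000, prob=0.001308
DDDUDD: M=110.9600, payoff=0.0000, prob=0.000027
UDDUDD: M=171.7600, payoff=0.0000, prob=0.000187
DUDUDD: M=125.3848, payoff=0.0000, prob=0.000187
UUDUDD: M=194.0888, payoff=0.0000, prob=0.001308
DDUUDD: M=110.9600, payoff=0.0000, prob=0.000187
UDUUDD: M=171.7600, payoff=0.0000, prob=0.001308
DUUUDD: M=160.1039, payoff=0.0000, prob=0.001308
UUUUDD: M=247.8320, payoff=3.2297, prob=0.009159
DDDDUD: M=110.9600, payoff=0.0000, prob=0.000027
UDDDUD: M=171.7600, payoff=0.0000, prob=0.000187
DUDDUD: M=125.3848, payoff=0.0000, prob=0.000187
UUDDUD: M=194.0888, payoff=0.0000, prob=0.001308
DDUDUD: M=110.9600, payoff=0.0000, prob=0.000187
UDUDUD: M=171.7600, payoff=0.0000, prob=0.001308
DUUDUD: M=141.6848, payoff=0.0000, prob=0.001308
UUUDUD: M=219.3203, payoff=3.2297, prob=0.009159
DDDUUD: M=110.9600, payoff=0.0000, prob=0.000187
UDDUUD: M=171.7600, payoff=0.0000, prob=0.001308
DUDUUD: M=125.3848, payoff=0.0000, prob=0.001308
UUDUUD: M=194.0888, payoff=3.2297, prob=0.009159
DDUUUD: M=116.8758, payoff=0.0000, prob=0.001308
UDUUUD: M=180.9174, payoff=3.2297, prob=0.009159
DUUUUD: M=180.9174, payoff=3.2297, prob=0.009159
UUUUUD: M=280.0501, payoff=0.0000, prob=0.064114
DDDDDU: M=110.9600, payoff=0.0000, prob=0.000027
UDDDDU: M=171.7600, payoff=0.0000, prob=0.000187
DUDDDU: M=125.3848, payoff=0.0000, prob=0.000187
UUDDDU: M=194.0888, payoff=0.0000, prob=0.001308
DDUDDU: M=110.9600, payoff=0.0000, prob=0.000187
UDUDDU: M=171.7600, payoff=0.0000, prob=0.001308
DUUDDU: M=141.6848, payoff=0.0000, prob=0.001308
UUUDDU: M=219.3203, payoff=3.2297, prob=0.009159
DDDUDU: M=110.9600, payoff=0.0000, prob=0.000187
UDDUDU: M=171.7600, payoff=0.0000, prob=0.001308
DUDUDU: M=125.3848, payoff=0.0000, prob=0.001308
UUDUDU: M=194.0888, payoff=3.2297, prob=0.009159
DDUUDU: M=110.9600, payoff=0.0000, prob=0.001308
UDUUDU: M=171.7600, payoff=3.2297, prob=0.009159
DUUUDU: M=160.1039, payoff=3.2297, prob=0.009159
UUUUDU: M=247.8320, payoff=75.5966, prob=0.064114
DDDDUU: M=110.9600, payoff=0.0000, prob=0.000187
UDDDUU: M=171.7600, payoff=0.0000, prob=0.001308
DUDDUU: M=125.3848, payoff=0.0000, prob=0.001308
UUDDUU: M=194.0888, payoff=3.2297, prob=0.009159
DDUDUU: M=110.9600, payoff=0.0000, prob=0.001308
UDUDUU: M=171.7600, payoff=3.2297, prob=0.009159
DUUDUU: M=141.6848, payoff=3.2297, prob=0.009159
UUUDUU: M=219.3203, payoff=75.5966, prob=0.064114
DDDUUU: M=110.9600, payoff=0.0000, prob=0.001308
UDDUUU: M=171.7600, payoff=3.2297, prob=0.009159
DUDUUU: M=132.0697, payoff=3.2297, prob=0.009159
UUDUUU: M=204.4366, payoff=75.5966, prob=0.064114
DDUUUU: M=132.0697, payoff=3.2297, prob=0.009159
UDUUUU: M=204.4366, payoff=75.5966, prob=0.064114
DUUUUU: M=204.4366, payoff=75.5966, prob=0.064114
UUUUUU: M=316.4567, payoff=0.0000, prob=0.448795
Price = Σ prob·payoff / R^6 = 24.677572 / 1.586874 = 15.5511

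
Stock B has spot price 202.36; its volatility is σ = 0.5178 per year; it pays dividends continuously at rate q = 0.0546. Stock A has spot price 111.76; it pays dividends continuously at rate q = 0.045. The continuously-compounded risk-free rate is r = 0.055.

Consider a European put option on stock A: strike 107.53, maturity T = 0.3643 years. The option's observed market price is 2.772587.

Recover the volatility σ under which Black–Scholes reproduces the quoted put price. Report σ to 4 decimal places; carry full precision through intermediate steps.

At σ = 0.1814 the Black–Scholes value reproduces the quote:
σ√T = 0.1814·√0.3643 = 0.109488
d₁ = (ln(S/K) + (r−q+σ²/2)T) / (σ√T) = (ln(111.76/107.53) + (0.055−0.045+0.1814²/2)·0.3643) / 0.109488 = (0.038584 + 0.009637) / 0.109488 = 0.440419
d₂ = d₁ − σ√T = 0.440419 − 0.109488 = 0.330931
e^{−rT} = 0.980163
e^{−qT} = 0.983740
N(−d₁) = 0.329817,  N(−d₂) = 0.370348
V = K·e^{−rT}·N(−d₂) − S·e^{−qT}·N(−d₁) = 39.033564 − 36.260977 = 2.772587 (the quoted price), and the Black–Scholes price is strictly increasing in σ, so σ is unique

sigma = 0.1814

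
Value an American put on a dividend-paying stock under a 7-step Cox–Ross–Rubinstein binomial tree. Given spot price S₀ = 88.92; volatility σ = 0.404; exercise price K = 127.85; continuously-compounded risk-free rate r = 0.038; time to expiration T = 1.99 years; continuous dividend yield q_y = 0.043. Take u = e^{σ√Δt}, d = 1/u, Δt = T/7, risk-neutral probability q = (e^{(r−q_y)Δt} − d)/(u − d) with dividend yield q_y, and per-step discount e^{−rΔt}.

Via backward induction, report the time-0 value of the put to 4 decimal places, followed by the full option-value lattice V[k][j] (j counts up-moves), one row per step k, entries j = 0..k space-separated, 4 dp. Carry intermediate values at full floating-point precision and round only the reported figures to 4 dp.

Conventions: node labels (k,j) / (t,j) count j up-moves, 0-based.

Δt=0.28429  u=1.24037  d=0.80621  q=0.44308  discount=0.98926
step 7 (expiry): payoffs max(K−S,0) = 108.1643 97.5634 81.2539 56.1615 17.5567 0.0000 0.0000 0.0000
k=6: (k=6,j=0): S=24.4174, K−S=103.4326, hold=102.3555 ⇒ V=103.4326 exercise | (k=6,j=1): S=37.5664, K−S=90.2836, hold=89.3663 ⇒ V=90.2836 exercise | (k=6,j=2): S=57.7963, K−S=70.0537, hold=69.3822 ⇒ V=70.0537 exercise | (k=6,j=3): S=88.9200, K−S=38.9300, hold=38.6367 ⇒ V=38.9300 exercise | (k=6,j=4): S=136.8041, K−S=0.0000, hold=9.6725 ⇒ V=9.6725 continue | (k=6,j=5): S=210.4742, K−S=0.0000, hold=0.0000 ⇒ V=0.0000 continue | (k=6,j=6): S=323.8163, K−S=0.0000, hold=0.0000 ⇒ V=0.0000 continue
k=5: (k=5,j=0): S=30.2866, K−S=97.5634, hold=96.5577 ⇒ V=97.5634 exercise | (k=5,j=1): S=46.5961, K−S=81.2539, hold=80.4463 ⇒ V=81.2539 exercise | (k=5,j=2): S=71.6885, K−S=56.1615, hold=55.6588 ⇒ V=56.1615 exercise | (k=5,j=3): S=110.2933, K−S=17.5567, hold=25.6875 ⇒ V=25.6875 continue | (k=5,j=4): S=169.6872, K−S=0.0000, hold=5.3289 ⇒ V=5.3289 continue | (k=5,j=5): S=261.0651, K−S=0.0000, hold=0.0000 ⇒ V=0.0000 continue
k=4: (k=4,j=0): S=37.5664, K−S=90.2836, hold=89.3663 ⇒ V=90.2836 exercise | (k=4,j=1): S=57.7963, K−S=70.0537, hold=69.3822 ⇒ V=70.0537 exercise | (k=4,j=2): S=88.9200, K−S=38.9300, hold=42.2006 ⇒ V=42.2006 continue | (k=4,j=3): S=136.8041, K−S=0.0000, hold=16.4878 ⇒ V=16.4878 continue | (k=4,j=4): S=210.4742, K−S=0.0000, hold=2.9359 ⇒ V=2.9359 continue
k=3: (k=3,j=0): S=46.5961, K−S=81.2539, hold=80.4463 ⇒ V=81.2539 exercise | (k=3,j=1): S=71.6885, K−S=56.1615, hold=57.0924 ⇒ V=57.0924 continue | (k=3,j=2): S=110.2933, K−S=17.5567, hold=30.4767 ⇒ V=30.4767 continue | (k=3,j=3): S=169.6872, K−S=0.0000, hold=10.3705 ⇒ V=10.3705 continue
k=2: (k=2,j=0): S=57.7963, K−S=70.0537, hold=69.7903 ⇒ V=70.0537 exercise | (k=2,j=1): S=88.9200, K−S=38.9300, hold=44.8126 ⇒ V=44.8126 continue | (k=2,j=2): S=136.8041, K−S=0.0000, hold=21.3362 ⇒ V=21.3362 continue
k=1: (k=1,j=0): S=71.6885, K−S=56.1615, hold=58.2373 ⇒ V=58.2373 continue | (k=1,j=1): S=110.2933, K−S=17.5567, hold=34.0409 ⇒ V=34.0409 continue
k=0: (k=0,j=0): S=88.9200, K−S=38.9300, hold=47.0057 ⇒ V=47.0057 continue

price = 47.0057
tree:
47.0057
58.2373 34.0409
70.0537 44.8126 21.3362
81.2539 57.0924 30.4767 10.3705
90.2836 70.0537 42.2006 16.4878 2.9359
97.5634 81.2539 56.1615 25.6875 5.3289 0.0000
103.4326 90.2836 70.0537 38.9300 9.6725 0.0000 0.0000
108.1643 97.5634 81.2539 56.1615 17.5567 0.0000 0.0000 0.0000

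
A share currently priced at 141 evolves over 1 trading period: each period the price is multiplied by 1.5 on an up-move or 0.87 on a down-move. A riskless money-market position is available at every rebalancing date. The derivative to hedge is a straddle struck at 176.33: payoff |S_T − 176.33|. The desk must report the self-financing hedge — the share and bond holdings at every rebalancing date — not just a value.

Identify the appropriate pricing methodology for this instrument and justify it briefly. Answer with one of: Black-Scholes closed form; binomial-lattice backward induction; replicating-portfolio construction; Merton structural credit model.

framework: replicating-portfolio construction

Key observation: the task asks for the hedge itself — share and bond holdings at every node of the 1-period tree on spot 141 with factors 1.5/0.87 — which is exactly what the replicating-portfolio construction produces.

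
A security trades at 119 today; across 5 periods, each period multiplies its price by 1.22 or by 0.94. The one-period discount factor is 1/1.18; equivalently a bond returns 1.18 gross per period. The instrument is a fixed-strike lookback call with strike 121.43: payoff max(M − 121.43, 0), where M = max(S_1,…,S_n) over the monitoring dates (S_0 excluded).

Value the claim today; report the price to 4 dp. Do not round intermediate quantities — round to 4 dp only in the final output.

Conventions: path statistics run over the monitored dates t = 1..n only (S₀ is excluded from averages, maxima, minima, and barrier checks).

With p* = (R−d)/(u−d) = 0.8571, sum probability × payoff across the paths and divide by R^5.
Enumerate all 2^5 = 32 price paths (U = up ×1.22, D = down ×0.94); each path with k up-moves has probability p*^k·(1−p*)^(5−k).
DDDDD: M=111.8600, payoff=0.0000, prob=0.000059
UDDDD: M=145.1800, payoff=23.7500, prob=0.000357
DUDDD: M=136.4692, payoff=15.0392, prob=0.000357
UUDDD: M=177.1196, payoff=55.6896, prob=0.002142
DDUDD: M=128.2810, payoff=6.8510, prob=0.000357
UDUDD: M=166.4924, payoff=45.0624, prob=0.002142
DUUDD: M=166.4924, payoff=45.0624, prob=0.002142
UUUDD: M=216.0859, payoff=94.6559, prob=0.012852
DDDUD: M=120.5842, payoff=0.0000, prob=0.000357
UDDUD: M=156.5029, payoff=35.0729, prob=0.002142
DUDUD: M=156.5029, payoff=35.0729, prob=0.002142
UUDUD: M=203.1208, payoff=81.6908, prob=0.012852
DDUUD: M=156.5029, payoff=35.0729, prob=0.002142
UDUUD: M=203.1208, payoff=81.6908, prob=0.012852
DUUUD: M=203.1208, payoff=81.6908, prob=0.012852
UUUUD: M=263.6248, payoff=142.1948, prob=0.077111
DDDDU: M=113.3491, payoff=0.0000, prob=0.000357
UDDDU: M=147.1127, payoff=25.6827, prob=0.002142
DUDDU: M=147.1127, payoff=25.6827, prob=0.002142
UUDDU: M=190.9335, payoff=69.5035, prob=0.012852
DDUDU: M=147.1127, payoff=25.6827, prob=0.002142
UDUDU: M=190.9335, payoff=69.5035, prob=0.012852
DUUDU: M=190.9335, payoff=69.5035, prob=0.012852
UUUDU: M=247.8073, payoff=126.3773, prob=0.077111
DDDUU: M=147.1127, payoff=25.6827, prob=0.002142
UDDUU: M=190.9335, payoff=69.5035, prob=0.012852
DUDUU: M=190.9335, payoff=69.5035, prob=0.012852
UUDUU: M=247.8073, payoff=126.3773, prob=0.077111
DDUUU: M=190.9335, payoff=69.5035, prob=0.012852
UDUUU: M=247.8073, payoff=126.3773, prob=0.077111
DUUUU: M=247.8073, payoff=126.3773, prob=0.077111
UUUUU: M=321.6223, payoff=200.1923, prob=0.462664
Price = Σ prob·payoff / R^5 = 153.066389 / 2.287758 = 66.9067

price = 66.9067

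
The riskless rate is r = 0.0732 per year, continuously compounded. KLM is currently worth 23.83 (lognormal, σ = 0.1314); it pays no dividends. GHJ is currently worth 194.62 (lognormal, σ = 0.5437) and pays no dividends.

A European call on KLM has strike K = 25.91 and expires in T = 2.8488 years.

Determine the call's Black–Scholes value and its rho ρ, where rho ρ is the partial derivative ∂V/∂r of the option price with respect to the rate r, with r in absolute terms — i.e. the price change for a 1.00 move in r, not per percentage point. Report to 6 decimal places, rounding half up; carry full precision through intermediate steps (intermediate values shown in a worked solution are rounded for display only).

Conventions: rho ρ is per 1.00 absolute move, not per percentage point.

σ√T = 0.1314·√2.8488 = 0.221782
d₁ = (ln(S/K) + (r+σ²/2)T) / (σ√T) = (ln(23.83/25.91) + (0.0732+0.1314²/2)·2.8488) / 0.221782 = (-0.083684 + 0.233126) / 0.221782 = 0.673824
d₂ = d₁ − σ√T = 0.673824 − 0.221782 = 0.452042
e^{−rT} = 0.811775
N(d₁) = 0.749788,  N(d₂) = 0.674381
Call price V = S·N(d₁) − K·e^{−rT}·N(d₂) = 17.867459 − 14.184309 = 3.683150
ρ = K·T·e^{−rT}·N(d₂) = 40.408258

price = 3.683150
ρ = 40.408258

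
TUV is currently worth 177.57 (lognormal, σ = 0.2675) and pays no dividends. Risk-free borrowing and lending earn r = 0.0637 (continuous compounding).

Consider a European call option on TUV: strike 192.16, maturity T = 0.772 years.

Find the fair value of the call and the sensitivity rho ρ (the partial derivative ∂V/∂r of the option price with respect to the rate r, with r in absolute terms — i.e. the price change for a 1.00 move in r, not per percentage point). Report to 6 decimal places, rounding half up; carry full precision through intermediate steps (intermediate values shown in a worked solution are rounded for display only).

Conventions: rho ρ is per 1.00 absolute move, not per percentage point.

price = 14.312983
ρ = 56.988332

σ√T = 0.2675·√0.772 = 0.235035
d₁ = (ln(S/K) + (r+σ²/2)T) / (σ√T) = (ln(177.57/192.16) + (0.0637+0.2675²/2)·0.772) / 0.235035 = (-0.078963 + 0.076797) / 0.235035 = -0.009217
d₂ = d₁ − σ√T = -0.009217 − 0.235035 = -0.244252
e^{−rT} = 0.952013
N(d₁) = 0.496323,  N(d₂) = 0.403518
Call price V = S·N(d₁) − K·e^{−rT}·N(d₂) = 88.132066 − 73.819083 = 14.312983
ρ = K·T·e^{−rT}·N(d₂) = 56.988332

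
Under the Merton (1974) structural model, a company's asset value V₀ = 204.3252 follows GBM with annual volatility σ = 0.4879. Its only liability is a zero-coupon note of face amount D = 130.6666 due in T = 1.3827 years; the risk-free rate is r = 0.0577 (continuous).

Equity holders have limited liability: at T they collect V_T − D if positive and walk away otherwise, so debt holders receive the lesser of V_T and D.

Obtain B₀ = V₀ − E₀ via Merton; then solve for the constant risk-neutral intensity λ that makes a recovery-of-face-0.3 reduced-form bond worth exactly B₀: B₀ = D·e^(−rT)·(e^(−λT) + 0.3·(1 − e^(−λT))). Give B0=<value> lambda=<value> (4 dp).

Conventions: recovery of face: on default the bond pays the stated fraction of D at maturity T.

Equity is a call on the firm's assets struck at D = 130.6666:
d₁ = [ln(V₀/D) + (r + σ²/2)T] / (σ√T)
   = [ln(204.3252/130.6666) + (0.0577 + 0.5·0.4879²)·1.3827] / (0.4879·√1.3827)
   = [0.447064 + 0.244355] / 0.573713 = 1.205165
d₂ = d₁ − σ√T = 1.205165 − 0.573713 = 0.631452
N(d₁) = 0.885930,  N(d₂) = 0.736127,  e^(−rT) = 0.923318
E₀ = V₀·N(d₁) − D·e^(−rT)·N(d₂)
   = 204.3252·0.885930 − 130.6666·0.923318·0.736127 = 92.206446
B₀ = V₀ − E₀ = 204.3252 − 92.206446 = 112.118754
e^(−λT) = (B₀·e^(rT)/D − 0.3)/(1 − 0.3) = (112.1188·1.083051/130.6666 − 0.3)/0.7 = 0.89902049
λ = −ln(0.89902049)/1.3827 = 0.076987

B0=112.1188 lambda=0.0770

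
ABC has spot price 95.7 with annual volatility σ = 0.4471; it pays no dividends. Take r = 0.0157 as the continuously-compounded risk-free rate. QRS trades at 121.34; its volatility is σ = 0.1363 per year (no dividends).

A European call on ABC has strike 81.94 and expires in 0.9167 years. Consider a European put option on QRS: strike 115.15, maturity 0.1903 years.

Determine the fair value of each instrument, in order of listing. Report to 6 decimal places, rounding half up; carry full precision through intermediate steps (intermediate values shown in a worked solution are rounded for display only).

price(ABC call K=81.94) = 23.557436
price(QRS put K=115.15) = 0.665623

[ABC call K=81.94]
σ√T = 0.4471·√0.9167 = 0.428073
d₁ = (ln(S/K) + (r+σ²/2)T) / (σ√T) = (ln(95.7/81.94) + (0.0157+0.4471²/2)·0.9167) / 0.428073 = (0.155231 + 0.106016) / 0.428073 = 0.610285
d₂ = d₁ − σ√T = 0.610285 − 0.428073 = 0.182211
e^{−rT} = 0.985711
N(d₁) = 0.729163,  N(d₂) = 0.572292
price = S·N(d₁) − K·e^{−rT}·N(d₂) = 69.780934 − 46.223499 = 23.557436
[QRS put K=115.15]
σ√T = 0.1363·√0.1903 = 0.059459
d₁ = (ln(S/K) + (r+σ²/2)T) / (σ√T) = (ln(121.34/115.15) + (0.0157+0.1363²/2)·0.1903) / 0.059459 = (0.052361 + 0.004755) / 0.059459 = 0.960604
d₂ = d₁ − σ√T = 0.960604 − 0.059459 = 0.901146
e^{−rT} = 0.997017
N(−d₁) = 0.168376,  N(−d₂) = 0.183755
price = K·e^{−rT}·N(−d₂) − S·N(−d₁) = 21.096310 − 20.430687 = 0.665623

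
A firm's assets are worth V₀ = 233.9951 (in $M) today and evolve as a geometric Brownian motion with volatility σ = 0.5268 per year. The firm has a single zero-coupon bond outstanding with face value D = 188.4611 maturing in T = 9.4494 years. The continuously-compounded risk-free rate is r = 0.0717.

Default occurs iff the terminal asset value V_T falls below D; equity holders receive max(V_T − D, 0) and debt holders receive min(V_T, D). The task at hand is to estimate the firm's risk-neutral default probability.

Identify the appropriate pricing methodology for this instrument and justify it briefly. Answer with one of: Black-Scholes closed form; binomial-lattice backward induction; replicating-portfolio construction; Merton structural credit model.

Key observation: with the firm-asset dynamics (V₀ = 233.9951) and a single zero-coupon liability of face 188.4611 given, debt value, spread, and default probability all derive from the option view of the balance sheet.

framework: Merton structural credit model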